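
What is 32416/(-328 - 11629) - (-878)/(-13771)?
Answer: -456898982/164659847 ≈ -2.7748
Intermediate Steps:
32416/(-328 - 11629) - (-878)/(-13771) = 32416/(-11957) - (-878)*(-1)/13771 = 32416*(-1/11957) - 1*878/13771 = -32416/11957 - 878/13771 = -456898982/164659847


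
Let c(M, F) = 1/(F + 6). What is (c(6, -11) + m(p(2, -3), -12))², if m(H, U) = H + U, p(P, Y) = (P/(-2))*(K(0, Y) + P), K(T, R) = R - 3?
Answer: 1681/25 ≈ 67.240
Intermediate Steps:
c(M, F) = 1/(6 + F)
K(T, R) = -3 + R
p(P, Y) = -P*(-3 + P + Y)/2 (p(P, Y) = (P/(-2))*((-3 + Y) + P) = (P*(-½))*(-3 + P + Y) = (-P/2)*(-3 + P + Y) = -P*(-3 + P + Y)/2)
(c(6, -11) + m(p(2, -3), -12))² = (1/(6 - 11) + ((½)*2*(3 - 1*2 - 1*(-3)) - 12))² = (1/(-5) + ((½)*2*(3 - 2 + 3) - 12))² = (-⅕ + ((½)*2*4 - 12))² = (-⅕ + (4 - 12))² = (-⅕ - 8)² = (-41/5)² = 1681/25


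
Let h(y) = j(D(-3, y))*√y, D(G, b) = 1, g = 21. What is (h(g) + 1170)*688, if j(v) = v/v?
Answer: 804960 + 688*√21 ≈ 8.0811e+5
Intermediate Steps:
j(v) = 1
h(y) = √y (h(y) = 1*√y = √y)
(h(g) + 1170)*688 = (√21 + 1170)*688 = (1170 + √21)*688 = 804960 + 688*√21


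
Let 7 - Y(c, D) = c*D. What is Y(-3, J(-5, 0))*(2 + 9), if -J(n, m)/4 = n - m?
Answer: 737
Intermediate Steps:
J(n, m) = -4*n + 4*m (J(n, m) = -4*(n - m) = -4*n + 4*m)
Y(c, D) = 7 - D*c (Y(c, D) = 7 - c*D = 7 - D*c)
Y(-3, J(-5, 0))*(2 + 9) = (7 - 1*(-4*(-5) + 4*0)*(-3))*(2 + 9) = (7 - 1*(20 + 0)*(-3))*11 = (7 - 1*20*(-3))*11 = (7 + 60)*11 = 67*11 = 737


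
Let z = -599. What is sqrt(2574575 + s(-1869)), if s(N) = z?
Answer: 2*sqrt(643494) ≈ 1604.4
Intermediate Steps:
s(N) = -599
sqrt(2574575 + s(-1869)) = sqrt(2574575 - 599) = sqrt(2573976) = 2*sqrt(643494)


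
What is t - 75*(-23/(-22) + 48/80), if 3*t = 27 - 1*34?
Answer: -8299/66 ≈ -125.74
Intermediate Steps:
t = -7/3 (t = (27 - 1*34)/3 = (27 - 34)/3 = (⅓)*(-7) = -7/3 ≈ -2.3333)
t - 75*(-23/(-22) + 48/80) = -7/3 - 75*(-23/(-22) + 48/80) = -7/3 - 75*(-23*(-1/22) + 48*(1/80)) = -7/3 - 75*(23/22 + ⅗) = -7/3 - 75*181/110 = -7/3 - 2715/22 = -8299/66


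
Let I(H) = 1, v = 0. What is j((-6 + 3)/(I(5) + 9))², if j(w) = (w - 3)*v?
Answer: 0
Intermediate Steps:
j(w) = 0 (j(w) = (w - 3)*0 = (-3 + w)*0 = 0)
j((-6 + 3)/(I(5) + 9))² = 0² = 0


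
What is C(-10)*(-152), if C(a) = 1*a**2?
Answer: -15200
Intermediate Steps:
C(a) = a**2
C(-10)*(-152) = (-10)**2*(-152) = 100*(-152) = -15200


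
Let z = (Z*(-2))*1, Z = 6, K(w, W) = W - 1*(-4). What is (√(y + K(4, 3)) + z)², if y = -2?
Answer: (12 - √5)² ≈ 95.334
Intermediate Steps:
K(w, W) = 4 + W (K(w, W) = W + 4 = 4 + W)
z = -12 (z = (6*(-2))*1 = -12*1 = -12)
(√(y + K(4, 3)) + z)² = (√(-2 + (4 + 3)) - 12)² = (√(-2 + 7) - 12)² = (√5 - 12)² = (-12 + √5)²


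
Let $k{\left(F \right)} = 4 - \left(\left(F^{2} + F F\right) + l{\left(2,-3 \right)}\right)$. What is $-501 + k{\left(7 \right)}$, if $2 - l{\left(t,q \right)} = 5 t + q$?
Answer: $-590$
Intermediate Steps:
$l{\left(t,q \right)} = 2 - q - 5 t$ ($l{\left(t,q \right)} = 2 - \left(5 t + q\right) = 2 - \left(q + 5 t\right) = 2 - q - 5 t$)
$k{\left(F \right)} = 9 - 2 F^{2}$ ($k{\left(F \right)} = 4 - \left(\left(F^{2} + F F\right) - 5\right) = 4 - \left(\left(F^{2} + F^{2}\right) + \left(2 + 3 - 10\right)\right) = 4 - \left(2 F^{2} - 5\right) = 4 - \left(-5 + 2 F^{2}\right) = 9 - 2 F^{2}$)
$-501 + k{\left(7 \right)} = -501 + \left(9 - 2 \cdot 7^{2}\right) = -501 + \left(9 - 98\right) = -501 - 89 = -590$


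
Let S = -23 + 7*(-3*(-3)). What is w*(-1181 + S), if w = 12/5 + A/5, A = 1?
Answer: -14833/5 ≈ -2966.6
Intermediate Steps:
w = 13/5 (w = 12/5 + 1/5 = 12*(⅕) + 1*(⅕) = 12/5 + ⅕ = 13/5 ≈ 2.6000)
S = 40 (S = -23 + 7*9 = -23 + 63 = 40)
w*(-1181 + S) = 13*(-1181 + 40)/5 = (13/5)*(-1141) = -14833/5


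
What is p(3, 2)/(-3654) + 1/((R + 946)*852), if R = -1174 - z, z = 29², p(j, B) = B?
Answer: -304205/554669892 ≈ -0.00054844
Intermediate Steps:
z = 841
R = -2015 (R = -1174 - 1*841 = -1174 - 841 = -2015)
p(3, 2)/(-3654) + 1/((R + 946)*852) = 2/(-3654) + 1/((-2015 + 946)*852) = 2*(-1/3654) + (1/852)/(-1069) = -1/1827 - 1/1069*1/852 = -1/1827 - 1/910788 = -304205/554669892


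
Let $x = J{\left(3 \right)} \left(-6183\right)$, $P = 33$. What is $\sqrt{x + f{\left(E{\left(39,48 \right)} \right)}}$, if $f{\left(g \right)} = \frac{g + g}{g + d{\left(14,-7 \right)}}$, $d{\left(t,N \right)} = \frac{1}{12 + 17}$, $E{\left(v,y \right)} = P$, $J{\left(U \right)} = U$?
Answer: $\frac{i \sqrt{4255442706}}{479} \approx 136.19 i$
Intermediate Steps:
$E{\left(v,y \right)} = 33$
$x = -18549$ ($x = 3 \left(-6183\right) = -18549$)
$d{\left(t,N \right)} = \frac{1}{29}$
$f{\left(g \right)} = \frac{2 g}{\frac{1}{29} + g}$ ($f{\left(g \right)} = \frac{g + g}{g + \frac{1}{29}} = \frac{2 g}{\frac{1}{29} + g}$)
$\sqrt{x + f{\left(E{\left(39,48 \right)} \right)}} = \sqrt{-18549 + 58 \cdot 33 \frac{1}{1 + 29 \cdot 33}} = \sqrt{-18549 + 58 \cdot 33 \frac{1}{1 + 957}} = \sqrt{-18549 + 58 \cdot 33 \cdot \frac{1}{958}} = \sqrt{-18549 + \frac{957}{479}} = \sqrt{- \frac{8884014}{479}} = \frac{i \sqrt{4255442706}}{479}$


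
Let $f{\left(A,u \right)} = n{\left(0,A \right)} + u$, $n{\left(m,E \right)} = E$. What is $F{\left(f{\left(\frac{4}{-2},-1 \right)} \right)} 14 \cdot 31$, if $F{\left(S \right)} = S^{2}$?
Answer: $3906$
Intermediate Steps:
$f{\left(A,u \right)} = A + u$
$F{\left(f{\left(\frac{4}{-2},-1 \right)} \right)} 14 \cdot 31 = \left(\frac{4}{-2} - 1\right)^{2} \cdot 14 \cdot 31 = \left(4 \left(- \frac{1}{2}\right) - 1\right)^{2} \cdot 14 \cdot 31 = \left(-2 - 1\right)^{2} \cdot 14 \cdot 31 = \left(-3\right)^{2} \cdot 14 \cdot 31 = 9 \cdot 14 \cdot 31 = 126 \cdot 31 = 3906$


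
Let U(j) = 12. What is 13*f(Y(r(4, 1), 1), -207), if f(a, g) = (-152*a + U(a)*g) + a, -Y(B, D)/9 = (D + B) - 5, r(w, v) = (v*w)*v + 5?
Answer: 56043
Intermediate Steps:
r(w, v) = 5 + w*v**2 (r(w, v) = w*v**2 + 5 = 5 + w*v**2)
Y(B, D) = 45 - 9*B - 9*D (Y(B, D) = -9*((D + B) - 5) = -9*((B + D) - 5) = -9*(-5 + B + D) = 45 - 9*B - 9*D)
f(a, g) = -151*a + 12*g (f(a, g) = (-152*a + 12*g) + a = -151*a + 12*g)
13*f(Y(r(4, 1), 1), -207) = 13*(-151*(45 - 9*(5 + 4*1**2) - 9*1) + 12*(-207)) = 13*(-151*(45 - 9*(5 + 4*1) - 9) - 2484) = 13*(-151*(45 - 9*(5 + 4) - 9) - 2484) = 13*(-151*(45 - 9*9 - 9) - 2484) = 13*(-151*(45 - 81 - 9) - 2484) = 13*(-151*(-45) - 2484) = 13*(6795 - 2484) = 13*4311 = 56043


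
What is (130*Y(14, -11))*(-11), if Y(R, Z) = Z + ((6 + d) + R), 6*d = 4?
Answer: -41470/3 ≈ -13823.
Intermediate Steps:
d = ⅔ (d = (⅙)*4 = ⅔ ≈ 0.66667)
Y(R, Z) = 20/3 + R + Z (Y(R, Z) = Z + ((6 + ⅔) + R) = Z + (20/3 + R) = 20/3 + R + Z)
(130*Y(14, -11))*(-11) = (130*(20/3 + 14 - 11))*(-11) = (130*(29/3))*(-11) = (3770/3)*(-11) = -41470/3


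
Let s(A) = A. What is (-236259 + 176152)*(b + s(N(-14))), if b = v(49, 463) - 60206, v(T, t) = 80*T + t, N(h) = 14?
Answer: 3354511563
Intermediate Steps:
v(T, t) = t + 80*T
b = -55823 (b = (463 + 80*49) - 60206 = (463 + 3920) - 60206 = 4383 - 60206 = -55823)
(-236259 + 176152)*(b + s(N(-14))) = (-236259 + 176152)*(-55823 + 14) = -60107*(-55809) = 3354511563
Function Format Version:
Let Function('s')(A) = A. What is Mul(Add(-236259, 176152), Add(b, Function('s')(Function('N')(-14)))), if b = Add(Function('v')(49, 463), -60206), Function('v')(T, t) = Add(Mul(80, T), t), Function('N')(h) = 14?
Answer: 3354511563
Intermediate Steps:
Function('v')(T, t) = Add(t, Mul(80, T))
b = -55823 (b = Add(Add(463, Mul(80, 49)), -60206) = Add(Add(463, 3920), -60206) = Add(4383, -60206) = -55823)
Mul(Add(-236259, 176152), Add(b, Function('s')(Function('N')(-14)))) = Mul(Add(-236259, 176152), Add(-55823, 14)) = Mul(-60107, -55809) = 3354511563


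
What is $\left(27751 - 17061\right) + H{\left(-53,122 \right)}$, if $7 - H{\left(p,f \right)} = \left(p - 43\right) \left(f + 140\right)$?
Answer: $35849$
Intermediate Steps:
$H{\left(p,f \right)} = 7 - \left(-43 + p\right) \left(140 + f\right)$ ($H{\left(p,f \right)} = 7 - \left(p - 43\right) \left(f + 140\right) = 7 - \left(-43 + p\right) \left(140 + f\right)$)
$\left(27751 - 17061\right) + H{\left(-53,122 \right)} = \left(27751 - 17061\right) + \left(6027 - -7420 + 43 \cdot 122 - 122 \left(-53\right)\right) = 10690 + \left(6027 + 7420 + 5246 + 6466\right) = 10690 + 25159 = 35849$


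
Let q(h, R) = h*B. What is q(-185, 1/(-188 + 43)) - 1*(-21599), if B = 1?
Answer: 21414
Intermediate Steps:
q(h, R) = h (q(h, R) = h*1 = h)
q(-185, 1/(-188 + 43)) - 1*(-21599) = -185 - 1*(-21599) = -185 + 21599 = 21414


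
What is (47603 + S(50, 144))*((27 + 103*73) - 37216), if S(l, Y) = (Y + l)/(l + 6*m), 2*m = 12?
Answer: -1412447940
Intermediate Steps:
m = 6 (m = (½)*12 = 6)
S(l, Y) = (Y + l)/(36 + l) (S(l, Y) = (Y + l)/(l + 6*6) = (Y + l)/(l + 36) = (Y + l)/(36 + l))
(47603 + S(50, 144))*((27 + 103*73) - 37216) = (47603 + (144 + 50)/(36 + 50))*((27 + 103*73) - 37216) = (47603 + 194/86)*((27 + 7519) - 37216) = (47603 + (1/86)*194)*(7546 - 37216) = (47603 + 97/43)*(-29670) = (2047026/43)*(-29670) = -1412447940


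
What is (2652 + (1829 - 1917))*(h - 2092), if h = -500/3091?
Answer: -16581059808/3091 ≈ -5.3643e+6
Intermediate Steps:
h = -500/3091 (h = -500*1/3091 = -500/3091 ≈ -0.16176)
(2652 + (1829 - 1917))*(h - 2092) = (2652 + (1829 - 1917))*(-500/3091 - 2092) = (2652 - 88)*(-6466872/3091) = 2564*(-6466872/3091) = -16581059808/3091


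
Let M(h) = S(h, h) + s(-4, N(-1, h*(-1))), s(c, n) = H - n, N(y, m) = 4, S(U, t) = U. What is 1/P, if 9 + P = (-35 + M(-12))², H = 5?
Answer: 1/2107 ≈ 0.00047461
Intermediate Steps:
s(c, n) = 5 - n
M(h) = 1 + h (M(h) = h + (5 - 1*4) = h + (5 - 4) = h + 1 = 1 + h)
P = 2107 (P = -9 + (-35 + (1 - 12))² = -9 + (-35 - 11)² = -9 + (-46)² = -9 + 2116 = 2107)
1/P = 1/2107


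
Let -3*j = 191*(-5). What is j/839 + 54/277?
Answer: 400453/697209 ≈ 0.57437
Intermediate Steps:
j = 955/3 (j = -191*(-5)/3 = -1/3*(-955) = 955/3 ≈ 318.33)
j/839 + 54/277 = (955/3)/839 + 54/277 = (955/3)*(1/839) + 54*(1/277) = 955/2517 + 54/277 = 400453/697209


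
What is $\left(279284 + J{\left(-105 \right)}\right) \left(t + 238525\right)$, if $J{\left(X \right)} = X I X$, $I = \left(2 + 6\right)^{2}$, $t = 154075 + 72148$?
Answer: $457722869232$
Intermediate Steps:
$t = 226223$
$I = 64$ ($I = 8^{2} = 64$)
$J{\left(X \right)} = 64 X^{2}$ ($J{\left(X \right)} = X 64 X = 64 X X = 64 X^{2}$)
$\left(279284 + J{\left(-105 \right)}\right) \left(t + 238525\right) = \left(279284 + 64 \left(-105\right)^{2}\right) \left(226223 + 238525\right) = \left(279284 + 64 \cdot 11025\right) 464748 = \left(279284 + 705600\right) 464748 = 984884 \cdot 464748 = 457722869232$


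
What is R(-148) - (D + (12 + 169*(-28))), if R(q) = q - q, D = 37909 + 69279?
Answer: -102468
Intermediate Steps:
D = 107188
R(q) = 0
R(-148) - (D + (12 + 169*(-28))) = 0 - (107188 + (12 + 169*(-28))) = 0 - (107188 + (12 - 4732)) = 0 - (107188 - 4720) = 0 - 1*102468 = 0 - 102468 = -102468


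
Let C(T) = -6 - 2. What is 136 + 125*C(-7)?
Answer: -864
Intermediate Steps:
C(T) = -8
136 + 125*C(-7) = 136 + 125*(-8) = 136 - 1000 = -864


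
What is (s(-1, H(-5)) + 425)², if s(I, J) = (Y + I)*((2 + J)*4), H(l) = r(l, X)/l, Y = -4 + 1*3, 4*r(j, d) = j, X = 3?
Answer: 165649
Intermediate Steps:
r(j, d) = j/4
Y = -1 (Y = -4 + 3 = -1)
H(l) = ¼ (H(l) = (l/4)/l = ¼)
s(I, J) = (-1 + I)*(8 + 4*J) (s(I, J) = (-1 + I)*((2 + J)*4) = (-1 + I)*(8 + 4*J))
(s(-1, H(-5)) + 425)² = ((-8 - 4*¼ + 8*(-1) + 4*(-1)*(¼)) + 425)² = ((-8 - 1 - 8 - 1) + 425)² = (-18 + 425)² = 407² = 165649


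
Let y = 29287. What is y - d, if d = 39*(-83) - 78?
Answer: 32602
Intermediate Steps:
d = -3315 (d = -3237 - 78 = -3315)
y - d = 29287 - 1*(-3315) = 29287 + 3315 = 32602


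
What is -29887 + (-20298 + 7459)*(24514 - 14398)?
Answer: -129909211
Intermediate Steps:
-29887 + (-20298 + 7459)*(24514 - 14398) = -29887 - 12839*10116 = -29887 - 129879324 = -129909211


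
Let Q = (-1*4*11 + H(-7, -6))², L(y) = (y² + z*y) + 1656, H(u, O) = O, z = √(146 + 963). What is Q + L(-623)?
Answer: 392285 - 623*√1109 ≈ 3.7154e+5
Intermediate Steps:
z = √1109 ≈ 33.302
L(y) = 1656 + y² + y*√1109 (L(y) = (y² + √1109*y) + 1656 = (y² + y*√1109) + 1656 = 1656 + y² + y*√1109)
Q = 2500 (Q = (-1*4*11 - 6)² = (-4*11 - 6)² = (-44 - 6)² = (-50)² = 2500)
Q + L(-623) = 2500 + (1656 + (-623)² - 623*√1109) = 2500 + (1656 + 388129 - 623*√1109) = 2500 + (389785 - 623*√1109) = 392285 - 623*√1109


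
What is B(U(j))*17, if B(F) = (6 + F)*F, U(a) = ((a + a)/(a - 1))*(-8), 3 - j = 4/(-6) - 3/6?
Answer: 1944800/361 ≈ 5387.3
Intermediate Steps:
j = 25/6 (j = 3 - (4/(-6) - 3/6) = 3 - (4*(-⅙) - 3*⅙) = 3 - (-⅔ - ½) = 3 - 1*(-7/6) = 3 + 7/6 = 25/6 ≈ 4.1667)
U(a) = -16*a/(-1 + a) (U(a) = ((2*a)/(-1 + a))*(-8) = (2*a/(-1 + a))*(-8) = -16*a/(-1 + a))
B(F) = F*(6 + F)
B(U(j))*17 = ((-16*25/6/(-1 + 25/6))*(6 - 16*25/6/(-1 + 25/6)))*17 = ((-16*25/6/19/6)*(6 - 16*25/6/19/6))*17 = ((-16*25/6*6/19)*(6 - 16*25/6*6/19))*17 = -400*(6 - 400/19)/19*17 = -400/19*(-286/19)*17 = (114400/361)*17 = 1944800/361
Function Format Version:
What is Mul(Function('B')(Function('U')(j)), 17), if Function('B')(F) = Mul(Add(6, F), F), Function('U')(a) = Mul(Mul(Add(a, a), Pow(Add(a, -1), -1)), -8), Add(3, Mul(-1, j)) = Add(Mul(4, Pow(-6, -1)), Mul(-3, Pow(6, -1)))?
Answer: Rational(1944800, 361) ≈ 5387.3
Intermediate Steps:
j = Rational(25, 6) (j = Add(3, Mul(-1, Add(Mul(4, Pow(-6, -1)), Mul(-3, Pow(6, -1))))) = Add(3, Mul(-1, Add(Mul(4, Rational(-1, 6)), Mul(-3, Rational(1, 6))))) = Add(3, Mul(-1, Add(Rational(-2, 3), Rational(-1, 2)))) = Add(3, Mul(-1, Rational(-7, 6))) = Add(3, Rational(7, 6)) = Rational(25, 6) ≈ 4.1667)
Function('U')(a) = Mul(-16, a, Pow(Add(-1, a), -1)) (Function('U')(a) = Mul(Mul(Mul(2, a), Pow(Add(-1, a), -1)), -8) = Mul(Mul(2, a, Pow(Add(-1, a), -1)), -8) = Mul(-16, a, Pow(Add(-1, a), -1)))
Function('B')(F) = Mul(F, Add(6, F))
Mul(Function('B')(Function('U')(j)), 17) = Mul(Mul(Mul(-16, Rational(25, 6), Pow(Add(-1, Rational(25, 6)), -1)), Add(6, Mul(-16, Rational(25, 6), Pow(Add(-1, Rational(25, 6)), -1)))), 17) = Mul(Mul(Mul(-16, Rational(25, 6), Pow(Rational(19, 6), -1)), Add(6, Mul(-16, Rational(25, 6), Pow(Rational(19, 6), -1)))), 17) = Mul(Mul(Mul(-16, Rational(25, 6), Rational(6, 19)), Add(6, Mul(-16, Rational(25, 6), Rational(6, 19)))), 17) = Mul(Mul(Rational(-400, 19), Add(6, Rational(-400, 19))), 17) = Mul(Mul(Rational(-400, 19), Rational(-286, 19)), 17) = Mul(Rational(114400, 361), 17) = Rational(1944800, 361)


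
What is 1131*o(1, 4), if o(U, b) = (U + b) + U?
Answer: 6786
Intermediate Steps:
o(U, b) = b + 2*U
1131*o(1, 4) = 1131*(4 + 2*1) = 1131*(4 + 2) = 1131*6 = 6786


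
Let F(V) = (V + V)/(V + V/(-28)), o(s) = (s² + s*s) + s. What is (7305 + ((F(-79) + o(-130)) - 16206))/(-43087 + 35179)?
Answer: -668819/213516 ≈ -3.1324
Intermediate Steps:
o(s) = s + 2*s² (o(s) = (s² + s²) + s = 2*s² + s = s + 2*s²)
F(V) = 56/27 (F(V) = (2*V)/(V + V*(-1/28)) = (2*V)/(V - V/28) = (2*V)/((27*V/28)) = (2*V)*(28/(27*V)) = 56/27)
(7305 + ((F(-79) + o(-130)) - 16206))/(-43087 + 35179) = (7305 + ((56/27 - 130*(1 + 2*(-130))) - 16206))/(-43087 + 35179) = (7305 + ((56/27 - 130*(1 - 260)) - 16206))/(-7908) = (7305 + ((56/27 - 130*(-259)) - 16206))*(-1/7908) = (7305 + ((56/27 + 33670) - 16206))*(-1/7908) = (7305 + (909146/27 - 16206))*(-1/7908) = (7305 + 471584/27)*(-1/7908) = (668819/27)*(-1/7908) = -668819/213516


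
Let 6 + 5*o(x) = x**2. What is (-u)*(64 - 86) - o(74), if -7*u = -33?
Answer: -6932/7 ≈ -990.29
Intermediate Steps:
u = 33/7 (u = -1/7*(-33) = 33/7 ≈ 4.7143)
o(x) = -6/5 + x**2/5
(-u)*(64 - 86) - o(74) = (-1*33/7)*(64 - 86) - (-6/5 + (1/5)*74**2) = -33/7*(-22) - (-6/5 + (1/5)*5476) = 726/7 - (-6/5 + 5476/5) = 726/7 - 1*1094 = 726/7 - 1094 = -6932/7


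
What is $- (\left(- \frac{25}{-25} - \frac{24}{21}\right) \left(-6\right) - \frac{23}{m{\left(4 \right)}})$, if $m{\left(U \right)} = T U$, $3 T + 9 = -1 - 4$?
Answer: $- \frac{117}{56} \approx -2.0893$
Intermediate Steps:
$T = - \frac{14}{3}$ ($T = -3 + \frac{-1 - 4}{3} = -3 + \frac{1}{3} \left(-5\right) = -3 - \frac{5}{3} = - \frac{14}{3} \approx -4.6667$)
$m{\left(U \right)} = - \frac{14 U}{3}$
$- (\left(- \frac{25}{-25} - \frac{24}{21}\right) \left(-6\right) - \frac{23}{m{\left(4 \right)}}) = - (\left(- \frac{25}{-25} - \frac{24}{21}\right) \left(-6\right) - \frac{23}{\left(- \frac{14}{3}\right) 4}) = - (\left(\left(-25\right) \left(- \frac{1}{25}\right) - \frac{8}{7}\right) \left(-6\right) - \frac{23}{- \frac{56}{3}}) = - (\left(1 - \frac{8}{7}\right) \left(-6\right) - - \frac{69}{56}) = - (\left(- \frac{1}{7}\right) \left(-6\right) + \frac{69}{56}) = - (\frac{6}{7} + \frac{69}{56}) = \left(-1\right) \frac{117}{56} = - \frac{117}{56}$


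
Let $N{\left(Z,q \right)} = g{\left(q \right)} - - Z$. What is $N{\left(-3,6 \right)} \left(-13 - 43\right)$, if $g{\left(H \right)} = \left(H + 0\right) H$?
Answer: $-1848$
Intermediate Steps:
$g{\left(H \right)} = H^{2}$ ($g{\left(H \right)} = H H = H^{2}$)
$N{\left(Z,q \right)} = Z + q^{2}$ ($N{\left(Z,q \right)} = q^{2} - - Z = q^{2} + Z = Z + q^{2}$)
$N{\left(-3,6 \right)} \left(-13 - 43\right) = \left(-3 + 6^{2}\right) \left(-13 - 43\right) = \left(-3 + 36\right) \left(-56\right) = 33 \left(-56\right) = -1848$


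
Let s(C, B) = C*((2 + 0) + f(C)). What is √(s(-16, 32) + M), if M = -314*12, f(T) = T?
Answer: 2*I*√886 ≈ 59.531*I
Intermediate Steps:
M = -3768
s(C, B) = C*(2 + C) (s(C, B) = C*((2 + 0) + C) = C*(2 + C))
√(s(-16, 32) + M) = √(-16*(2 - 16) - 3768) = √(-16*(-14) - 3768) = √(224 - 3768) = √(-3544) = 2*I*√886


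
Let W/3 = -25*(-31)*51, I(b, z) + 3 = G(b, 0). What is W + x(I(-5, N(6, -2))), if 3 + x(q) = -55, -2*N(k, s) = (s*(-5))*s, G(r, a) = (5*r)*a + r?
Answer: 118517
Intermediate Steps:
G(r, a) = r + 5*a*r (G(r, a) = 5*a*r + r = r + 5*a*r)
N(k, s) = 5*s**2/2 (N(k, s) = -s*(-5)*s/2 = -(-5*s)*s/2 = -(-5)*s**2/2 = 5*s**2/2)
I(b, z) = -3 + b (I(b, z) = -3 + b*(1 + 5*0) = -3 + b*(1 + 0) = -3 + b*1 = -3 + b)
W = 118575 (W = 3*(-25*(-31)*51) = 3*(775*51) = 3*39525 = 118575)
x(q) = -58 (x(q) = -3 - 55 = -58)
W + x(I(-5, N(6, -2))) = 118575 - 58 = 118517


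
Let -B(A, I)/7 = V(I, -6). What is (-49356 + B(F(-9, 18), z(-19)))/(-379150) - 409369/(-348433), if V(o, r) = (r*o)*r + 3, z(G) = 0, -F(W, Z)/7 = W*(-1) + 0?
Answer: 172416832591/132108371950 ≈ 1.3051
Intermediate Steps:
F(W, Z) = 7*W (F(W, Z) = -7*(W*(-1) + 0) = -7*(-W + 0) = -(-7)*W = 7*W)
V(o, r) = 3 + o*r² (V(o, r) = (o*r)*r + 3 = o*r² + 3 = 3 + o*r²)
B(A, I) = -21 - 252*I (B(A, I) = -7*(3 + I*(-6)²) = -7*(3 + I*36) = -7*(3 + 36*I) = -21 - 252*I)
(-49356 + B(F(-9, 18), z(-19)))/(-379150) - 409369/(-348433) = (-49356 + (-21 - 252*0))/(-379150) - 409369/(-348433) = (-49356 + (-21 + 0))*(-1/379150) - 409369*(-1/348433) = (-49356 - 21)*(-1/379150) + 409369/348433 = -49377*(-1/379150) + 409369/348433 = 49377/379150 + 409369/348433 = 172416832591/132108371950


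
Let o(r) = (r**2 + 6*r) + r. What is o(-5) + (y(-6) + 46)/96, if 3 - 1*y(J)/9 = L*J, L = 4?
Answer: -671/96 ≈ -6.9896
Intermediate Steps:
y(J) = 27 - 36*J
o(r) = r**2 + 7*r
o(-5) + (y(-6) + 46)/96 = -5*(7 - 5) + ((27 - 36*(-6)) + 46)/96 = -5*2 + ((27 + 216) + 46)/96 = -10 + (243 + 46)/96 = -10 + (1/96)*289 = -10 + 289/96 = -671/96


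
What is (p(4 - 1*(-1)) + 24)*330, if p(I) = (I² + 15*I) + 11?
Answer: 44550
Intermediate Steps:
p(I) = 11 + I² + 15*I
(p(4 - 1*(-1)) + 24)*330 = ((11 + (4 - 1*(-1))² + 15*(4 - 1*(-1))) + 24)*330 = ((11 + (4 + 1)² + 15*(4 + 1)) + 24)*330 = ((11 + 5² + 15*5) + 24)*330 = ((11 + 25 + 75) + 24)*330 = (111 + 24)*330 = 135*330 = 44550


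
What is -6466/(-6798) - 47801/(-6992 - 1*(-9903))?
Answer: -153064336/9894489 ≈ -15.470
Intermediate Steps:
-6466/(-6798) - 47801/(-6992 - 1*(-9903)) = -6466*(-1/6798) - 47801/(-6992 + 9903) = 3233/3399 - 47801/2911 = -153064336/9894489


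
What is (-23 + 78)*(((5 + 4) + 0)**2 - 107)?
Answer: -1430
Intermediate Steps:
(-23 + 78)*(((5 + 4) + 0)**2 - 107) = 55*((9 + 0)**2 - 107) = 55*(9**2 - 107) = 55*(81 - 107) = 55*(-26) = -1430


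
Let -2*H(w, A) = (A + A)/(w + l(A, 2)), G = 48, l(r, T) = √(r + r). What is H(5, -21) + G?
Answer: 3321/67 - 21*I*√42/67 ≈ 49.567 - 2.0313*I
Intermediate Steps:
l(r, T) = √2*√r (l(r, T) = √(2*r) = √2*√r)
H(w, A) = -A/(w + √2*√A) (H(w, A) = -(A + A)/(2*(w + √2*√A)) = -2*A/(2*(w + √2*√A)) = -A/(w + √2*√A))
H(5, -21) + G = -1*(-21)/(5 + √2*√(-21)) + 48 = -1*(-21)/(5 + √2*(I*√21)) + 48 = -1*(-21)/(5 + I*√42) + 48 = 21/(5 + I*√42) + 48 = 48 + 21/(5 + I*√42)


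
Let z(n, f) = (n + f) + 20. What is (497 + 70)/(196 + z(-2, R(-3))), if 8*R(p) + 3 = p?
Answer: 2268/853 ≈ 2.6589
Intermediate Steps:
R(p) = -3/8 + p/8
z(n, f) = 20 + f + n (z(n, f) = (f + n) + 20 = 20 + f + n)
(497 + 70)/(196 + z(-2, R(-3))) = (497 + 70)/(196 + (20 + (-3/8 + (⅛)*(-3)) - 2)) = 567/(196 + (20 + (-3/8 - 3/8) - 2)) = 567/(196 + (20 - ¾ - 2)) = 567/(196 + 69/4) = 567/(853/4) = 567*(4/853) = 2268/853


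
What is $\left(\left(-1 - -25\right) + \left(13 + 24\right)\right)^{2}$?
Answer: $3721$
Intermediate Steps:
$\left(\left(-1 - -25\right) + \left(13 + 24\right)\right)^{2} = \left(\left(-1 + 25\right) + 37\right)^{2} = \left(24 + 37\right)^{2} = 61^{2} = 3721$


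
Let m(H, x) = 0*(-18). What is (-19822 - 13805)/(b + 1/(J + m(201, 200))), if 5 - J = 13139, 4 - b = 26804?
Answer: 441657018/351991201 ≈ 1.2547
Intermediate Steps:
b = -26800 (b = 4 - 1*26804 = 4 - 26804 = -26800)
m(H, x) = 0
J = -13134 (J = 5 - 1*13139 = 5 - 13139 = -13134)
(-19822 - 13805)/(b + 1/(J + m(201, 200))) = (-19822 - 13805)/(-26800 + 1/(-13134 + 0)) = -33627/(-26800 + 1/(-13134)) = -33627/(-26800 - 1/13134) = -33627/(-351991201/13134) = -33627*(-13134/351991201) = 441657018/351991201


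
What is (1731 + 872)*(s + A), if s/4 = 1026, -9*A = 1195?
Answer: 93033823/9 ≈ 1.0337e+7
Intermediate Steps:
A = -1195/9 (A = -⅑*1195 = -1195/9 ≈ -132.78)
s = 4104 (s = 4*1026 = 4104)
(1731 + 872)*(s + A) = (1731 + 872)*(4104 - 1195/9) = 2603*(35741/9) = 93033823/9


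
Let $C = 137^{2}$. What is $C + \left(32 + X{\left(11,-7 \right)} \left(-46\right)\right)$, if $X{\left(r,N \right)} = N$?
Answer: $19123$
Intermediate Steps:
$C = 18769$
$C + \left(32 + X{\left(11,-7 \right)} \left(-46\right)\right) = 18769 + \left(32 - -322\right) = 18769 + \left(32 + 322\right) = 18769 + 354 = 19123$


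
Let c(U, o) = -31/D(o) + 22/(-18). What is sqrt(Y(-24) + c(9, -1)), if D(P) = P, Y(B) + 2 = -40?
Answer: I*sqrt(110)/3 ≈ 3.496*I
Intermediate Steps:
Y(B) = -42 (Y(B) = -2 - 40 = -42)
c(U, o) = -11/9 - 31/o (c(U, o) = -31/o + 22/(-18) = -31/o + 22*(-1/18) = -31/o - 11/9 = -11/9 - 31/o)
sqrt(Y(-24) + c(9, -1)) = sqrt(-42 + (-11/9 - 31/(-1))) = sqrt(-42 + (-11/9 - 31*(-1))) = sqrt(-42 + (-11/9 + 31)) = sqrt(-42 + 268/9) = sqrt(-110/9) = I*sqrt(110)/3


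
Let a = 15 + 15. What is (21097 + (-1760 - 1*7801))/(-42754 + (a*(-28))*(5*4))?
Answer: -5768/29777 ≈ -0.19371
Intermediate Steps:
a = 30
(21097 + (-1760 - 1*7801))/(-42754 + (a*(-28))*(5*4)) = (21097 + (-1760 - 1*7801))/(-42754 + (30*(-28))*(5*4)) = (21097 + (-1760 - 7801))/(-42754 - 840*20) = (21097 - 9561)/(-42754 - 16800) = 11536/(-59554) = 11536*(-1/59554) = -5768/29777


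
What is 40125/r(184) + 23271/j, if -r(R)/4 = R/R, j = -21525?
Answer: -287927903/28700 ≈ -10032.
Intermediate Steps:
r(R) = -4 (r(R) = -4*R/R = -4*1 = -4)
40125/r(184) + 23271/j = 40125/(-4) + 23271/(-21525) = 40125*(-¼) + 23271*(-1/21525) = -40125/4 - 7757/7175 = -287927903/28700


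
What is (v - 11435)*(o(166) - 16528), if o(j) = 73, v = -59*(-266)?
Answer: -70081845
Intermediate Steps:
v = 15694
(v - 11435)*(o(166) - 16528) = (15694 - 11435)*(73 - 16528) = 4259*(-16455) = -70081845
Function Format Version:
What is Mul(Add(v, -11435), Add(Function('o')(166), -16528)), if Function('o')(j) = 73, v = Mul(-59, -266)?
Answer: -70081845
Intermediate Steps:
v = 15694
Mul(Add(v, -11435), Add(Function('o')(166), -16528)) = Mul(Add(15694, -11435), Add(73, -16528)) = Mul(4259, -16455) = -70081845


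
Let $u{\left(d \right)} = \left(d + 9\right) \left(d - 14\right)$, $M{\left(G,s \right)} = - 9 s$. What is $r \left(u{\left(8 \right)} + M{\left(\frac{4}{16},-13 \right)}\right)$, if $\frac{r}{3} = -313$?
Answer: $-14085$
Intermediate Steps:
$r = -939$ ($r = 3 \left(-313\right) = -939$)
$u{\left(d \right)} = \left(-14 + d\right) \left(9 + d\right)$ ($u{\left(d \right)} = \left(9 + d\right) \left(-14 + d\right) = \left(-14 + d\right) \left(9 + d\right)$)
$r \left(u{\left(8 \right)} + M{\left(\frac{4}{16},-13 \right)}\right) = - 939 \left(\left(-126 + 8^{2} - 40\right) - -117\right) = - 939 \left(\left(-126 + 64 - 40\right) + 117\right) = - 939 \left(-102 + 117\right) = \left(-939\right) 15 = -14085$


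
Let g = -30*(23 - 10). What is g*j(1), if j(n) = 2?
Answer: -780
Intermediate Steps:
g = -390 (g = -30*13 = -390)
g*j(1) = -390*2 = -780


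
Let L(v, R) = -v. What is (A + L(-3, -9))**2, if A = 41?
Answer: 1936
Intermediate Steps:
(A + L(-3, -9))**2 = (41 - 1*(-3))**2 = (41 + 3)**2 = 44**2 = 1936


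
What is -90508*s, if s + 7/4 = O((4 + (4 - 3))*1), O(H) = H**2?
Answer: -2104311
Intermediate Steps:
s = 93/4 (s = -7/4 + ((4 + (4 - 3))*1)**2 = -7/4 + ((4 + 1)*1)**2 = -7/4 + (5*1)**2 = -7/4 + 5**2 = -7/4 + 25 = 93/4 ≈ 23.250)
-90508*s = -90508*93/4 = -2104311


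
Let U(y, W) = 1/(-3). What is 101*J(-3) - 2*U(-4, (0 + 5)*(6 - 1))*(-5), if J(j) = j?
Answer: -919/3 ≈ -306.33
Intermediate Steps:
U(y, W) = -1/3
101*J(-3) - 2*U(-4, (0 + 5)*(6 - 1))*(-5) = 101*(-3) - 2*(-1/3)*(-5) = -303 + (2/3)*(-5) = -303 - 10/3 = -919/3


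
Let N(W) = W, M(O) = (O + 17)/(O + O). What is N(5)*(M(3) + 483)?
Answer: 7295/3 ≈ 2431.7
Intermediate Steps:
M(O) = (17 + O)/(2*O) (M(O) = (17 + O)/((2*O)) = (17 + O)*(1/(2*O)) = (17 + O)/(2*O))
N(5)*(M(3) + 483) = 5*((1/2)*(17 + 3)/3 + 483) = 5*((1/2)*(1/3)*20 + 483) = 5*(10/3 + 483) = 5*(1459/3) = 7295/3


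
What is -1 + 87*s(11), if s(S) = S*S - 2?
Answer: 10352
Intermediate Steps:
s(S) = -2 + S² (s(S) = S² - 2 = -2 + S²)
-1 + 87*s(11) = -1 + 87*(-2 + 11²) = -1 + 87*(-2 + 121) = -1 + 87*119 = -1 + 10353 = 10352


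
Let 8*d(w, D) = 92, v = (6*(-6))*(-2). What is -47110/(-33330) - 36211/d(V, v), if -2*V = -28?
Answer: -241274173/76659 ≈ -3147.4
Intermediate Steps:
V = 14 (V = -½*(-28) = 14)
v = 72 (v = -36*(-2) = 72)
d(w, D) = 23/2 (d(w, D) = (⅛)*92 = 23/2)
-47110/(-33330) - 36211/d(V, v) = -47110/(-33330) - 36211/23/2 = -47110*(-1/33330) - 36211*2/23 = 4711/3333 - 72422/23 = -241274173/76659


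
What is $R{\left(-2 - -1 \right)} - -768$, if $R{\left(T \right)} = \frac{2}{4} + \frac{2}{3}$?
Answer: $\frac{4615}{6} \approx 769.17$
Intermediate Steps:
$R{\left(T \right)} = \frac{7}{6}$ ($R{\left(T \right)} = 2 \cdot \frac{1}{4} + 2 \cdot \frac{1}{3} = \frac{1}{2} + \frac{2}{3} = \frac{7}{6}$)
$R{\left(-2 - -1 \right)} - -768 = \frac{7}{6} - -768 = \frac{7}{6} + 768 = \frac{4615}{6}$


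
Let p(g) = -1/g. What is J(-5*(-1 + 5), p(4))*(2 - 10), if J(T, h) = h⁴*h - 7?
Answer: 7169/128 ≈ 56.008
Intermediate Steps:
J(T, h) = -7 + h⁵ (J(T, h) = h⁵ - 7 = -7 + h⁵)
J(-5*(-1 + 5), p(4))*(2 - 10) = (-7 + (-1/4)⁵)*(2 - 10) = (-7 + (-1*¼)⁵)*(-8) = (-7 + (-¼)⁵)*(-8) = (-7 - 1/1024)*(-8) = -7169/1024*(-8) = 7169/128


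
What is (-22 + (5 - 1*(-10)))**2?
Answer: 49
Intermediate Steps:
(-22 + (5 - 1*(-10)))**2 = (-22 + (5 + 10))**2 = (-22 + 15)**2 = (-7)**2 = 49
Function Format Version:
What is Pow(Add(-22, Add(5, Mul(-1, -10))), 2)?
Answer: 49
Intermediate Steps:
Pow(Add(-22, Add(5, Mul(-1, -10))), 2) = Pow(Add(-22, Add(5, 10)), 2) = Pow(Add(-22, 15), 2) = Pow(-7, 2) = 49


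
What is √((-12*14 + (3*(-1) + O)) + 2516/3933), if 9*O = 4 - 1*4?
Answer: I*√292801799/1311 ≈ 13.052*I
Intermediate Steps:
O = 0 (O = (4 - 1*4)/9 = (4 - 4)/9 = (⅑)*0 = 0)
√((-12*14 + (3*(-1) + O)) + 2516/3933) = √((-12*14 + (3*(-1) + 0)) + 2516/3933) = √((-168 + (-3 + 0)) + 2516*(1/3933)) = √((-168 - 3) + 2516/3933) = √(-171 + 2516/3933) = √(-670027/3933) = I*√292801799/1311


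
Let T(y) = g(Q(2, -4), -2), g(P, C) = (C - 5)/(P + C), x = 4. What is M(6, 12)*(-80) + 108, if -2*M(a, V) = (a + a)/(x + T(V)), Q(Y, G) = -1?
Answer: 3492/19 ≈ 183.79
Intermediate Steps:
g(P, C) = (-5 + C)/(C + P)
T(y) = 7/3 (T(y) = (-5 - 2)/(-2 - 1) = -7/(-3) = -1/3*(-7) = 7/3)
M(a, V) = -3*a/19 (M(a, V) = -(a + a)/(2*(4 + 7/3)) = -2*a/(2*19/3) = -2*a*3/(2*19) = -3*a/19)
M(6, 12)*(-80) + 108 = -3/19*6*(-80) + 108 = -18/19*(-80) + 108 = 1440/19 + 108 = 3492/19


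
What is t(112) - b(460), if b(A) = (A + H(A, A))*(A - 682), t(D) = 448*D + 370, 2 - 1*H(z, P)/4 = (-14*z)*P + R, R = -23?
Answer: 2630786066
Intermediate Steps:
H(z, P) = 100 + 56*P*z (H(z, P) = 8 - 4*((-14*z)*P - 23) = 8 - 4*(-14*P*z - 23) = 8 - 4*(-23 - 14*P*z) = 8 + (92 + 56*P*z) = 100 + 56*P*z)
t(D) = 370 + 448*D
b(A) = (-682 + A)*(100 + A + 56*A²) (b(A) = (A + (100 + 56*A*A))*(A - 682) = (A + (100 + 56*A²))*(-682 + A) = (100 + A + 56*A²)*(-682 + A) = (-682 + A)*(100 + A + 56*A²))
t(112) - b(460) = (370 + 448*112) - (-68200 - 38191*460² - 582*460 + 56*460³) = (370 + 50176) - (-68200 - 38191*211600 - 267720 + 56*97336000) = 50546 - (-68200 - 8081215600 - 267720 + 5450816000) = 50546 - 1*(-2630735520) = 50546 + 2630735520 = 2630786066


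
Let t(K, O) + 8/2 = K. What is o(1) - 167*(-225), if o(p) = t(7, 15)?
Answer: 37578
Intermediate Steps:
t(K, O) = -4 + K
o(p) = 3 (o(p) = -4 + 7 = 3)
o(1) - 167*(-225) = 3 - 167*(-225) = 3 - 1*(-37575) = 3 + 37575 = 37578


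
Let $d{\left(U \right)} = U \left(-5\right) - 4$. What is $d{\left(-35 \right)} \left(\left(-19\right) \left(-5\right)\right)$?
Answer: $16245$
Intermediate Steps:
$d{\left(U \right)} = -4 - 5 U$ ($d{\left(U \right)} = - 5 U - 4 = -4 - 5 U$)
$d{\left(-35 \right)} \left(\left(-19\right) \left(-5\right)\right) = \left(-4 - -175\right) \left(\left(-19\right) \left(-5\right)\right) = \left(-4 + 175\right) 95 = 171 \cdot 95 = 16245$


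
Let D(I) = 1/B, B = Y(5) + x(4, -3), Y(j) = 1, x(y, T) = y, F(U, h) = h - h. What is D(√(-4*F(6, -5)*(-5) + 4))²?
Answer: 1/25 ≈ 0.040000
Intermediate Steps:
F(U, h) = 0
B = 5 (B = 1 + 4 = 5)
D(I) = ⅕ (D(I) = 1/5 = ⅕)
D(√(-4*F(6, -5)*(-5) + 4))² = (⅕)² = 1/25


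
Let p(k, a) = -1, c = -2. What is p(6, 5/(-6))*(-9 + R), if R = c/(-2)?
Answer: 8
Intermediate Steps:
R = 1 (R = -2/(-2) = -½*(-2) = 1)
p(6, 5/(-6))*(-9 + R) = -(-9 + 1) = -1*(-8) = 8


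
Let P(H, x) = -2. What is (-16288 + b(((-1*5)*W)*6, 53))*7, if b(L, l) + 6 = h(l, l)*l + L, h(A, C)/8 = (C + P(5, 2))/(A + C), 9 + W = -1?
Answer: -110530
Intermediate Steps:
W = -10 (W = -9 - 1 = -10)
h(A, C) = 8*(-2 + C)/(A + C) (h(A, C) = 8*((C - 2)/(A + C)) = 8*((-2 + C)/(A + C)) = 8*(-2 + C)/(A + C))
b(L, l) = -14 + L + 4*l (b(L, l) = -6 + ((8*(-2 + l)/(l + l))*l + L) = -6 + ((8*(-2 + l)/((2*l)))*l + L) = -6 + ((8*(1/(2*l))*(-2 + l))*l + L) = -6 + ((4*(-2 + l)/l)*l + L) = -6 + ((-8 + 4*l) + L) = -6 + (-8 + L + 4*l) = -14 + L + 4*l)
(-16288 + b(((-1*5)*W)*6, 53))*7 = (-16288 + (-14 + (-1*5*(-10))*6 + 4*53))*7 = (-16288 + (-14 - 5*(-10)*6 + 212))*7 = (-16288 + (-14 + 50*6 + 212))*7 = (-16288 + (-14 + 300 + 212))*7 = (-16288 + 498)*7 = -15790*7 = -110530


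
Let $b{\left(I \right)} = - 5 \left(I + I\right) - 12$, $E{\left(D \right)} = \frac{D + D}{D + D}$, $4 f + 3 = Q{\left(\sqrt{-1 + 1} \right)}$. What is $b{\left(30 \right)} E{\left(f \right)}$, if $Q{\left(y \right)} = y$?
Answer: $-312$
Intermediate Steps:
$f = - \frac{3}{4}$ ($f = - \frac{3}{4} + \frac{\sqrt{-1 + 1}}{4} = - \frac{3}{4} + \frac{\sqrt{0}}{4} = - \frac{3}{4} + \frac{1}{4} \cdot 0 = - \frac{3}{4} + 0 = - \frac{3}{4} \approx -0.75$)
$E{\left(D \right)} = 1$ ($E{\left(D \right)} = \frac{2 D}{2 D} = 2 D \frac{1}{2 D} = 1$)
$b{\left(I \right)} = -12 - 10 I$ ($b{\left(I \right)} = - 5 \cdot 2 I - 12 = - 10 I - 12 = -12 - 10 I$)
$b{\left(30 \right)} E{\left(f \right)} = \left(-12 - 300\right) 1 = \left(-312\right) 1 = -312$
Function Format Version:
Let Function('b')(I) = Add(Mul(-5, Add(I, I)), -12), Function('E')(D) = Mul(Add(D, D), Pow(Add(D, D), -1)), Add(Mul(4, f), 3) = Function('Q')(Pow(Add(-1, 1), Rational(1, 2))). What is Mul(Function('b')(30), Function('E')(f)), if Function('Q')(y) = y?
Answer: -312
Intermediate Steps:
f = Rational(-3, 4) (f = Add(Rational(-3, 4), Mul(Rational(1, 4), Pow(Add(-1, 1), Rational(1, 2)))) = Add(Rational(-3, 4), Mul(Rational(1, 4), Pow(0, Rational(1, 2)))) = Add(Rational(-3, 4), Mul(Rational(1, 4), 0)) = Add(Rational(-3, 4), 0) = Rational(-3, 4) ≈ -0.75000)
Function('E')(D) = 1 (Function('E')(D) = Mul(Mul(2, D), Pow(Mul(2, D), -1)) = Mul(Mul(2, D), Mul(Rational(1, 2), Pow(D, -1))) = 1)
Function('b')(I) = Add(-12, Mul(-10, I)) (Function('b')(I) = Add(Mul(-5, Mul(2, I)), -12) = Add(Mul(-10, I), -12) = Add(-12, Mul(-10, I)))
Mul(Function('b')(30), Function('E')(f)) = Mul(Add(-12, Mul(-10, 30)), 1) = Mul(Add(-12, -300), 1) = Mul(-312, 1) = -312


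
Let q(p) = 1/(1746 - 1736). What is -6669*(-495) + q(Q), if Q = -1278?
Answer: 33011551/10 ≈ 3.3012e+6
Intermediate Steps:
q(p) = ⅒ (q(p) = 1/10 = ⅒)
-6669*(-495) + q(Q) = -6669*(-495) + ⅒ = 3301155 + ⅒ = 33011551/10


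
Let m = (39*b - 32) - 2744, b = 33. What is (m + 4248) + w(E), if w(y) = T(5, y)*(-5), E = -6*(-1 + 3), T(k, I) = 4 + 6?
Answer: 2709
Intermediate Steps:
T(k, I) = 10
E = -12 (E = -6*2 = -12)
m = -1489 (m = (39*33 - 32) - 2744 = (1287 - 32) - 2744 = 1255 - 2744 = -1489)
w(y) = -50 (w(y) = 10*(-5) = -50)
(m + 4248) + w(E) = (-1489 + 4248) - 50 = 2759 - 50 = 2709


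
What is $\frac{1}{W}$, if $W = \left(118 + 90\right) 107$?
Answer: $\frac{1}{22256} \approx 4.4932 \cdot 10^{-5}$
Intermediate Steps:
$W = 22256$ ($W = 208 \cdot 107 = 22256$)
$\frac{1}{W} = \frac{1}{22256}$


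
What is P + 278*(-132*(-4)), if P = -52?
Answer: 146732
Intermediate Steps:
P + 278*(-132*(-4)) = -52 + 278*(-132*(-4)) = -52 + 278*528 = -52 + 146784 = 146732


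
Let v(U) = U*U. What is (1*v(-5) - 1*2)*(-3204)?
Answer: -73692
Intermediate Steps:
v(U) = U**2
(1*v(-5) - 1*2)*(-3204) = (1*(-5)**2 - 1*2)*(-3204) = (1*25 - 2)*(-3204) = (25 - 2)*(-3204) = 23*(-3204) = -73692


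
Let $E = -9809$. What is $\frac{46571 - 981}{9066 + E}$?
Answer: $- \frac{45590}{743} \approx -61.359$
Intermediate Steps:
$\frac{46571 - 981}{9066 + E} = \frac{46571 - 981}{9066 - 9809} = \frac{45590}{-743} = 45590 \left(- \frac{1}{743}\right) = - \frac{45590}{743}$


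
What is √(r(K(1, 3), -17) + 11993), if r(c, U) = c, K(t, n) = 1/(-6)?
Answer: √431742/6 ≈ 109.51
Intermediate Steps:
K(t, n) = -⅙
√(r(K(1, 3), -17) + 11993) = √(-⅙ + 11993) = √(71957/6) = √431742/6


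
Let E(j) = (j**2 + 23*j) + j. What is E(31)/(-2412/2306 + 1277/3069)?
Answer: -6033239685/2228833 ≈ -2706.9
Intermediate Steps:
E(j) = j**2 + 24*j
E(31)/(-2412/2306 + 1277/3069) = (31*(24 + 31))/(-2412/2306 + 1277/3069) = (31*55)/(-2412*1/2306 + 1277*(1/3069)) = 1705/(-1206/1153 + 1277/3069) = 1705/(-2228833/3538557) = 1705*(-3538557/2228833) = -6033239685/2228833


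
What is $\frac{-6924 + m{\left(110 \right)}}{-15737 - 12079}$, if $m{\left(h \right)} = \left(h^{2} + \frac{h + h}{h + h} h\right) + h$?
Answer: $- \frac{71}{366} \approx -0.19399$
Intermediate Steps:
$m{\left(h \right)} = h^{2} + 2 h$ ($m{\left(h \right)} = \left(h^{2} + \frac{2 h}{2 h} h\right) + h = \left(h^{2} + 2 h \frac{1}{2 h} h\right) + h = \left(h^{2} + 1 h\right) + h = \left(h^{2} + h\right) + h = \left(h + h^{2}\right) + h = h^{2} + 2 h$)
$\frac{-6924 + m{\left(110 \right)}}{-15737 - 12079} = \frac{-6924 + 110 \left(2 + 110\right)}{-15737 - 12079} = \frac{-6924 + 110 \cdot 112}{-15737 - 12079} = \frac{-6924 + 12320}{-15737 - 12079} = \frac{5396}{-27816} = 5396 \left(- \frac{1}{27816}\right) = - \frac{71}{366}$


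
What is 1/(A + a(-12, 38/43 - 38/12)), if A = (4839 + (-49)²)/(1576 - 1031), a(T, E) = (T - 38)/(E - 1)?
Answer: 92323/2632556 ≈ 0.035070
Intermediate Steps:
a(T, E) = (-38 + T)/(-1 + E)
A = 1448/109 (A = (4839 + 2401)/545 = 7240*(1/545) = 1448/109 ≈ 13.284)
1/(A + a(-12, 38/43 - 38/12)) = 1/(1448/109 + (-38 - 12)/(-1 + (38/43 - 38/12))) = 1/(1448/109 - 50/(-1 + (38*(1/43) - 38*1/12))) = 1/(1448/109 - 50/(-1 + (38/43 - 19/6))) = 1/(1448/109 - 50/(-1 - 589/258)) = 1/(1448/109 - 50/(-847/258)) = 1/(1448/109 - 258/847*(-50)) = 1/(1448/109 + 12900/847) = 1/(2632556/92323) = 92323/2632556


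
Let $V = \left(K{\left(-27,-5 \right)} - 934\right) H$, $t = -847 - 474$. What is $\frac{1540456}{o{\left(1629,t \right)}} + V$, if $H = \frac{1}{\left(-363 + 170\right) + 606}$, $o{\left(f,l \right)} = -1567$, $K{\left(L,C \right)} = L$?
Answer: $- \frac{637714215}{647171} \approx -985.39$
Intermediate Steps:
$t = -1321$
$H = \frac{1}{413}$ ($H = \frac{1}{-193 + 606} = \frac{1}{413} \approx 0.0024213$)
$V = - \frac{961}{413}$ ($V = \left(-27 - 934\right) \frac{1}{413} = \left(-961\right) \frac{1}{413} = - \frac{961}{413} \approx -2.3269$)
$\frac{1540456}{o{\left(1629,t \right)}} + V = \frac{1540456}{-1567} - \frac{961}{413} = 1540456 \left(- \frac{1}{1567}\right) - \frac{961}{413} = - \frac{1540456}{1567} - \frac{961}{413} = - \frac{637714215}{647171}$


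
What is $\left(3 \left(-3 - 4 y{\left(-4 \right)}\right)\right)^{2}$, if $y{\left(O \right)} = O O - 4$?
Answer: $23409$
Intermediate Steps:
$y{\left(O \right)} = -4 + O^{2}$ ($y{\left(O \right)} = O^{2} - 4 = -4 + O^{2}$)
$\left(3 \left(-3 - 4 y{\left(-4 \right)}\right)\right)^{2} = \left(3 \left(-3 - 4 \left(-4 + \left(-4\right)^{2}\right)\right)\right)^{2} = \left(3 \left(-3 - 4 \left(-4 + 16\right)\right)\right)^{2} = \left(3 \left(-3 - 48\right)\right)^{2} = \left(3 \left(-51\right)\right)^{2} = \left(-153\right)^{2} = 23409$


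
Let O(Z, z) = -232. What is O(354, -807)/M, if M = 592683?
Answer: -232/592683 ≈ -0.00039144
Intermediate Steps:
O(354, -807)/M = -232/592683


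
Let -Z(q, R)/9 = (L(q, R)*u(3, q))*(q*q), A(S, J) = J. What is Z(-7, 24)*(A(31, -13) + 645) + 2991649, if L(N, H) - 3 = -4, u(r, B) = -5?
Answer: 1598089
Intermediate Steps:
L(N, H) = -1 (L(N, H) = 3 - 4 = -1)
Z(q, R) = -45*q² (Z(q, R) = -9*(-1*(-5))*q*q = -45*q²)
Z(-7, 24)*(A(31, -13) + 645) + 2991649 = (-45*(-7)²)*(-13 + 645) + 2991649 = -45*49*632 + 2991649 = -2205*632 + 2991649 = -1393560 + 2991649 = 1598089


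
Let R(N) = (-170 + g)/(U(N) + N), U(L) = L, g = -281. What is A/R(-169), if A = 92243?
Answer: 31178134/451 ≈ 69131.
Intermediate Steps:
R(N) = -451/(2*N) (R(N) = (-170 - 281)/(N + N) = -451*1/(2*N) = -451/(2*N))
A/R(-169) = 92243/((-451/2/(-169))) = 92243/((-451/2*(-1/169))) = 92243/(451/338) = 92243*(338/451) = 31178134/451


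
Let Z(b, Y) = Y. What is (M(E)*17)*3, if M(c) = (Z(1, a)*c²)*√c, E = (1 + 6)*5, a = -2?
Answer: -124950*√35 ≈ -7.3921e+5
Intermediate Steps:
E = 35 (E = 7*5 = 35)
M(c) = -2*c^(5/2) (M(c) = (-2*c²)*√c = -2*c^(5/2))
(M(E)*17)*3 = (-2450*√35*17)*3 = -41650*√35*3 = -124950*√35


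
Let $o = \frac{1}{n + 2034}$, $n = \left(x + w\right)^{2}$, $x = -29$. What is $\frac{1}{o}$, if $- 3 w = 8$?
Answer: $\frac{27331}{9} \approx 3036.8$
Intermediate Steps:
$w = - \frac{8}{3}$ ($w = \left(- \frac{1}{3}\right) 8 = - \frac{8}{3} \approx -2.6667$)
$n = \frac{9025}{9}$ ($n = \left(-29 - \frac{8}{3}\right)^{2} = \left(- \frac{95}{3}\right)^{2} = \frac{9025}{9} \approx 1002.8$)
$o = \frac{9}{27331}$ ($o = \frac{1}{\frac{9025}{9} + 2034} = \frac{1}{\frac{27331}{9}} = \frac{9}{27331} \approx 0.0003293$)
$\frac{1}{o} = \frac{1}{\frac{9}{27331}} = \frac{27331}{9}$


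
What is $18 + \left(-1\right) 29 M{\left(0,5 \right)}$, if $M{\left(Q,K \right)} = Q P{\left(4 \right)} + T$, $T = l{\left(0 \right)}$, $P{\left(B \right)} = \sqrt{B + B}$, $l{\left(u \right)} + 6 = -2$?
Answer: $250$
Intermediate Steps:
$l{\left(u \right)} = -8$ ($l{\left(u \right)} = -6 - 2 = -8$)
$P{\left(B \right)} = \sqrt{2} \sqrt{B}$ ($P{\left(B \right)} = \sqrt{2 B} = \sqrt{2} \sqrt{B}$)
$T = -8$
$M{\left(Q,K \right)} = -8 + 2 Q \sqrt{2}$ ($M{\left(Q,K \right)} = Q \sqrt{2} \sqrt{4} - 8 = Q \sqrt{2} \cdot 2 - 8 = Q 2 \sqrt{2} - 8 = 2 Q \sqrt{2} - 8 = -8 + 2 Q \sqrt{2}$)
$18 + \left(-1\right) 29 M{\left(0,5 \right)} = 18 + \left(-1\right) 29 \left(-8 + 2 \cdot 0 \sqrt{2}\right) = 18 - 29 \left(-8 + 0\right) = 18 - -232 = 18 + 232 = 250$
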